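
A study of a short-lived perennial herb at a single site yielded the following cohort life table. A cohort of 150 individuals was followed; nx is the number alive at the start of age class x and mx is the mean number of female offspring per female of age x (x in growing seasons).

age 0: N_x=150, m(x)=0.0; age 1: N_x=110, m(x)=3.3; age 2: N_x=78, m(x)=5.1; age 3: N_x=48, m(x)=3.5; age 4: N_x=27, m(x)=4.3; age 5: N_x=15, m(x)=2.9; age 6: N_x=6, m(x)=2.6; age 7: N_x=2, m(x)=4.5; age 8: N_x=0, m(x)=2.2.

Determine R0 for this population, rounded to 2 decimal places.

lx = nx/n0 = nx/150: 1, 0.73333…, 0.52, 0.32, 0.18, 0.1, 0.04, 0.01333…, 0
lx·mx by age: 0, 2.42…, 2.652, 1.12, 0.774, 0.29, 0.104, 0.06…, 0
R0 = Σ lx·mx = 7.42… → 7.42

7.42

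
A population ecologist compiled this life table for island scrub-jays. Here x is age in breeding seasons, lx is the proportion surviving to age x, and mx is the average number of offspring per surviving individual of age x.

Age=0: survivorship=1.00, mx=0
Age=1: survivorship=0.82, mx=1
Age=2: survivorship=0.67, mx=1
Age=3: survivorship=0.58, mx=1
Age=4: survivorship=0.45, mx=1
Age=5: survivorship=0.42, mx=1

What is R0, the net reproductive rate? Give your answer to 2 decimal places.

2.94

lx·mx by age: 0, 0.82, 0.67, 0.58, 0.45, 0.42
R0 = Σ lx·mx = 2.94 → 2.94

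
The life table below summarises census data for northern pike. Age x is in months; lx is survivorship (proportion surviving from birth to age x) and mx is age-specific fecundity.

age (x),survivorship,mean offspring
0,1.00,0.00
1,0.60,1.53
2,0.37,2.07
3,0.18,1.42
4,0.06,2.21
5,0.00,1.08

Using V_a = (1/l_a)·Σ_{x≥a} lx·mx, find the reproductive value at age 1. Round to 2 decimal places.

lx·mx for x ≥ 1: 0.918, 0.7659, 0.2556, 0.1326, 0 → sum = 2.0721
V_1 = 2.0721 / l_1 = 2.0721 / 0.6 = 3.4535 → 3.45

3.45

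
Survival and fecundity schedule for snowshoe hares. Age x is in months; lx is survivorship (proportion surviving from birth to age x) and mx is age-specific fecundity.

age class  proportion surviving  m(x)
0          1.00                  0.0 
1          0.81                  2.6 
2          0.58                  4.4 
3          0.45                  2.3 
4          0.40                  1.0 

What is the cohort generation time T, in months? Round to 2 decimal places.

lx·mx: 0, 2.106, 2.552, 1.035, 0.4 → R0 = 6.093
x·lx·mx: 0, 2.106, 5.104, 3.105, 1.6 → Σ = 11.915
T = 11.915 / 6.093 = 1.955523… → 1.96

1.96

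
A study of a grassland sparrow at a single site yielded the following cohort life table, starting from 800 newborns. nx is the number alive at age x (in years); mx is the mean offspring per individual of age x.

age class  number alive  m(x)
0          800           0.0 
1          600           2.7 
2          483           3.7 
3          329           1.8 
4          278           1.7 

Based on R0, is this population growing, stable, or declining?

growing

lx = nx/n0 = nx/800: 1, 0.75, 0.60375, 0.41125, 0.3475
R0 = Σ lx·mx = 0 + 2.025 + 2.233875 + 0.74025 + 0.59075 = 5.589875
R0 > 1, so the population is growing.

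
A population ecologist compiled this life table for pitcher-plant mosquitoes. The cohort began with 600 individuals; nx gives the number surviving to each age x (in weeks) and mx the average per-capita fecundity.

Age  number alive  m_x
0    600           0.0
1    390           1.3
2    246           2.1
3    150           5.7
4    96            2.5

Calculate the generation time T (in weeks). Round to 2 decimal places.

2.39

lx = nx/n0 = nx/600: 1, 0.65, 0.41, 0.25, 0.16
lx·mx: 0, 0.845, 0.861, 1.425, 0.4 → R0 = 3.531
x·lx·mx: 0, 0.845, 1.722, 4.275, 1.6 → Σ = 8.442
T = 8.442 / 3.531 = 2.390824… → 2.39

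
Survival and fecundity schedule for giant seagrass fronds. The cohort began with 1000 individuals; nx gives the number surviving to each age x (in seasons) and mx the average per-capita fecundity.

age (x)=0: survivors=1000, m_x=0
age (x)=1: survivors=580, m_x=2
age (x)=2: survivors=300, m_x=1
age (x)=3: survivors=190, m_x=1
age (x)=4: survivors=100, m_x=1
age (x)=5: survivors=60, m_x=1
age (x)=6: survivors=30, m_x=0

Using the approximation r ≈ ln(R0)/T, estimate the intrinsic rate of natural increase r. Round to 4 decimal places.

lx = nx/n0 = nx/1000: 1, 0.58, 0.3, 0.19, 0.1, 0.06, 0.03
R0 = Σ lx·mx = 0 + 1.16 + 0.3 + 0.19 + 0.1 + 0.06 + 0 = 1.81
Σ x·lx·mx = 3.03; T = 3.03/1.81 = 1.67403…
r ≈ ln(R0)/T = ln(1.81)/1.67403… = 0.35443… → 0.3544

0.3544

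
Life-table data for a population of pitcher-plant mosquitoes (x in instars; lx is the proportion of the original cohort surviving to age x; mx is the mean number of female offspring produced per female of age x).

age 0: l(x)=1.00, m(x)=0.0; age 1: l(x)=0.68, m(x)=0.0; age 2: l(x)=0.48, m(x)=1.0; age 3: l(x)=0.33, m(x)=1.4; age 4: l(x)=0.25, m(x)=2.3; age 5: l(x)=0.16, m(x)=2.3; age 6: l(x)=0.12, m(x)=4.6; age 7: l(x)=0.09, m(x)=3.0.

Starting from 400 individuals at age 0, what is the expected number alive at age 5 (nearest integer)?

Expected survivors = N0 · l_5 = 400 × 0.16 = 64 → 64

64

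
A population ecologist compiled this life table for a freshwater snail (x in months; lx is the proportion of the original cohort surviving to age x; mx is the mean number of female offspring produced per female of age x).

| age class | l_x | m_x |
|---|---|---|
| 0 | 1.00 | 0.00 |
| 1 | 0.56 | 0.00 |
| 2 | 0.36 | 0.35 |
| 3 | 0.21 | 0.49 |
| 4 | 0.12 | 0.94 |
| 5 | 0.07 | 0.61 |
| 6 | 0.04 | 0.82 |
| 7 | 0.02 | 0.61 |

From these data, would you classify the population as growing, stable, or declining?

R0 = Σ lx·mx = 0 + 0 + 0.126 + 0.1029 + 0.1128 + 0.0427 + 0.0328 + 0.0122 = 0.4294
R0 < 1, so the population is declining.

declining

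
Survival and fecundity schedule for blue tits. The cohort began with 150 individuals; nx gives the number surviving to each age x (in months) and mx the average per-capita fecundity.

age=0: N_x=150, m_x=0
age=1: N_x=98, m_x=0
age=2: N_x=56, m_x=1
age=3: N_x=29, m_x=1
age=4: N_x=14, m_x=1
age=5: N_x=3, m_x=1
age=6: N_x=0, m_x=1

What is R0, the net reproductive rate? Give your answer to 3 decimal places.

lx = nx/n0 = nx/150: 1, 0.65333…, 0.37333…, 0.19333…, 0.09333…, 0.02, 0
lx·mx by age: 0, 0, 0.373333…, 0.193333…, 0.093333…, 0.02, 0
R0 = Σ lx·mx = 0.68… → 0.680

0.680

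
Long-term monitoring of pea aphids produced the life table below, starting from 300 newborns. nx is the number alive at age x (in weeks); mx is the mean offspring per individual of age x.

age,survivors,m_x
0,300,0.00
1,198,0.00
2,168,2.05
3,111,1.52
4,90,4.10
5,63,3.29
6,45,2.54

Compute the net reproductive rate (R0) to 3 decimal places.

lx = nx/n0 = nx/300: 1, 0.66, 0.56, 0.37, 0.3, 0.21, 0.15
lx·mx by age: 0, 0, 1.148, 0.5624, 1.23, 0.6909, 0.381
R0 = Σ lx·mx = 4.0123 → 4.012

4.012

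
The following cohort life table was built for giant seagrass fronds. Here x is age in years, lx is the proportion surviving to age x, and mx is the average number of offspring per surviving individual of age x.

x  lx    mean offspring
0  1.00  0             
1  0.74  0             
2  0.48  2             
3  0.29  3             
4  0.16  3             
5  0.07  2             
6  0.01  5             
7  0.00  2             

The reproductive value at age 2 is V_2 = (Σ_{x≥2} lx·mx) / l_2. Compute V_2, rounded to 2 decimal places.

lx·mx for x ≥ 2: 0.96, 0.87, 0.48, 0.14, 0.05, 0 → sum = 2.5
V_2 = 2.5 / l_2 = 2.5 / 0.48 = 5.208333… → 5.21

5.21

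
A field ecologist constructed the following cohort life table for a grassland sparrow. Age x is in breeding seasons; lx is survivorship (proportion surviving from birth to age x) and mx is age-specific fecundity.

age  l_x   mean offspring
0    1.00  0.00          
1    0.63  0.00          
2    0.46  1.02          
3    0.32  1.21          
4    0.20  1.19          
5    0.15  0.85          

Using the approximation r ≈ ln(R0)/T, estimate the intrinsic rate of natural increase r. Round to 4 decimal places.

0.0664

R0 = Σ lx·mx = 0 + 0 + 0.4692 + 0.3872 + 0.238 + 0.1275 = 1.2219
Σ x·lx·mx = 3.6895; T = 3.6895/1.2219 = 3.01948…
r ≈ ln(R0)/T = ln(1.2219)/3.01948… = 0.066371… → 0.0664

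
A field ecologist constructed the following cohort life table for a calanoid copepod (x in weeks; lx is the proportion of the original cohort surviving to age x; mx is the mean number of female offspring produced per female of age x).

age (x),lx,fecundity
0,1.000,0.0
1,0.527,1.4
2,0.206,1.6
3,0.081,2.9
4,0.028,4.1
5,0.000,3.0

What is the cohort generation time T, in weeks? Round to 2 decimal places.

lx·mx: 0, 0.7378, 0.3296, 0.2349, 0.1148, 0 → R0 = 1.4171
x·lx·mx: 0, 0.7378, 0.6592, 0.7047, 0.4592, 0 → Σ = 2.5609
T = 2.5609 / 1.4171 = 1.807141… → 1.81

1.81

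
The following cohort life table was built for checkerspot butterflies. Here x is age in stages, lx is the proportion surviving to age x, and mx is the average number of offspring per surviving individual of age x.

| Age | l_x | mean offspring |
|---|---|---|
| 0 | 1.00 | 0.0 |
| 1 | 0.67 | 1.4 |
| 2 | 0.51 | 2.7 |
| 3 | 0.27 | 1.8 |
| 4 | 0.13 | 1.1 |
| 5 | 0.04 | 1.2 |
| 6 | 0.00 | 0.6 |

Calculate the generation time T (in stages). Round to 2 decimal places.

1.99

lx·mx: 0, 0.938, 1.377, 0.486, 0.143, 0.048, 0 → R0 = 2.992
x·lx·mx: 0, 0.938, 2.754, 1.458, 0.572, 0.24, 0 → Σ = 5.962
T = 5.962 / 2.992 = 1.992647… → 1.99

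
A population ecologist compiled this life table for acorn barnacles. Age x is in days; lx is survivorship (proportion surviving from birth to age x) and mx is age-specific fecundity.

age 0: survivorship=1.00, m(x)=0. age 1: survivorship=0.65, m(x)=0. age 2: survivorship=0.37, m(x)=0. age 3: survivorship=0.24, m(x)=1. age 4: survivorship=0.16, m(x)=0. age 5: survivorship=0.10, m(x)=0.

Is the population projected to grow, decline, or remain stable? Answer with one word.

R0 = Σ lx·mx = 0 + 0 + 0 + 0.24 + 0 + 0 = 0.24
R0 < 1, so the population is declining.

declining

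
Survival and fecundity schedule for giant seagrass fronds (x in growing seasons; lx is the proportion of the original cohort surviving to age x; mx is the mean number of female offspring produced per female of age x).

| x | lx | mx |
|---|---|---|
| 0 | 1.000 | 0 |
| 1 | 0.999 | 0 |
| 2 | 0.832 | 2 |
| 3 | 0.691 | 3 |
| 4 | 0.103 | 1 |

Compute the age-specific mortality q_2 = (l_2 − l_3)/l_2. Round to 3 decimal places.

0.169

q_2 = (l_2 − l_3) / l_2 = (0.832 − 0.691) / 0.832
     = 0.141 / 0.832 = 0.169471… → 0.169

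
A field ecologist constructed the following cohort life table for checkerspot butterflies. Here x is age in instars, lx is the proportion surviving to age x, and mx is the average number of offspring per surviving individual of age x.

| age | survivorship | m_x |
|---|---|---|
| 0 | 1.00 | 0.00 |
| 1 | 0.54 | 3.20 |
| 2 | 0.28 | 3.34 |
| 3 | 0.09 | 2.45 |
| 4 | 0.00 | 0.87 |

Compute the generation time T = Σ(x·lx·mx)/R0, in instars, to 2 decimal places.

lx·mx: 0, 1.728, 0.9352, 0.2205, 0 → R0 = 2.8837
x·lx·mx: 0, 1.728, 1.8704, 0.6615, 0 → Σ = 4.2599
T = 4.2599 / 2.8837 = 1.477234… → 1.48

1.48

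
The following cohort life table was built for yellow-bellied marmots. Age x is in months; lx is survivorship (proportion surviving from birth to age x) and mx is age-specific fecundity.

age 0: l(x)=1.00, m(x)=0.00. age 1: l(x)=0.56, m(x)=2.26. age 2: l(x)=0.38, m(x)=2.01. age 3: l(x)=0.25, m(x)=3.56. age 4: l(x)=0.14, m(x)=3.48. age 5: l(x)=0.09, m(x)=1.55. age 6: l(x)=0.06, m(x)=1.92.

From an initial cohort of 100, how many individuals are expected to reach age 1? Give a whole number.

Expected survivors = N0 · l_1 = 100 × 0.56 = 56 → 56

56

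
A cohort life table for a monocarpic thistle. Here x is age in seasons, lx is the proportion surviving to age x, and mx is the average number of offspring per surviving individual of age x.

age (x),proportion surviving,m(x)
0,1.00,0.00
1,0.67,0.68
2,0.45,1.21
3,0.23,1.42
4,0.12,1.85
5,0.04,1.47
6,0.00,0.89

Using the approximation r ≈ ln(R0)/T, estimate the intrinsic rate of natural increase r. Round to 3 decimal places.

0.206

R0 = Σ lx·mx = 0 + 0.4556 + 0.5445 + 0.3266 + 0.222 + 0.0588 + 0 = 1.6075
Σ x·lx·mx = 3.7064; T = 3.7064/1.6075 = 2.30569…
r ≈ ln(R0)/T = ln(1.6075)/2.30569… = 0.20587… → 0.206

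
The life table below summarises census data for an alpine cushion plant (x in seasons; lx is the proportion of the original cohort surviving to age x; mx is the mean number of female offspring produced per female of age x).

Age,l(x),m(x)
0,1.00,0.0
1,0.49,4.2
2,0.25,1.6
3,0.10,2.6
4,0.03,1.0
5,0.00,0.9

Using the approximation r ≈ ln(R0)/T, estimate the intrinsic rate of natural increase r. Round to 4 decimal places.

0.7392

R0 = Σ lx·mx = 0 + 2.058 + 0.4 + 0.26 + 0.03 + 0 = 2.748
Σ x·lx·mx = 3.758; T = 3.758/2.748 = 1.36754…
r ≈ ln(R0)/T = ln(2.748)/1.36754… = 0.739191… → 0.7392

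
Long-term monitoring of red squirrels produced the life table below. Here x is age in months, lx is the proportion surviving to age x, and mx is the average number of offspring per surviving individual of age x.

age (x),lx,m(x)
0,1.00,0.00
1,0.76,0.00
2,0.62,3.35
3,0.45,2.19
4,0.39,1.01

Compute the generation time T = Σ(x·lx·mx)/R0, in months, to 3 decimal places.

2.513

lx·mx: 0, 0, 2.077, 0.9855, 0.3939 → R0 = 3.4564
x·lx·mx: 0, 0, 4.154, 2.9565, 1.5756 → Σ = 8.6861
T = 8.6861 / 3.4564 = 2.513048… → 2.513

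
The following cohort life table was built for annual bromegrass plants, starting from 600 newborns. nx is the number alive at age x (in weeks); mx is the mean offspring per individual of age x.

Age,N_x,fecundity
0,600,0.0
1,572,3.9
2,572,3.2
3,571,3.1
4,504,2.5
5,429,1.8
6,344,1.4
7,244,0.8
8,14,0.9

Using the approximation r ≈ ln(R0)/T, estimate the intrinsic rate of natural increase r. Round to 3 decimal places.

lx = nx/n0 = nx/600: 1, 0.95333…, 0.95333…, 0.95167…, 0.84, 0.715, 0.57333…, 0.40667…, 0.02333…
R0 = Σ lx·mx = 0 + 3.718… + 3.05067… + 2.95017… + 2.1 + 1.287 + 0.80267… + 0.32533… + 0.021… = 14.254833…
Σ x·lx·mx = 40.766167…; T = 40.766167…/14.254833… = 2.85981…
r ≈ ln(R0)/T = ln(14.254833…)/2.85981… = 0.92912… → 0.929

0.929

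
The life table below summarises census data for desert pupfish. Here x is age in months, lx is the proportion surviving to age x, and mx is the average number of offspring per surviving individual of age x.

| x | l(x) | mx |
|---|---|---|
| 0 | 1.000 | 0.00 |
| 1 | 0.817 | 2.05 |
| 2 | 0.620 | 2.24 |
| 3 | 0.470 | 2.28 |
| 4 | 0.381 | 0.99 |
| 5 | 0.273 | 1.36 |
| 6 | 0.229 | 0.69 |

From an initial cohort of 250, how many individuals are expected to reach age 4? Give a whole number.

95

Expected survivors = N0 · l_4 = 250 × 0.381 = 95.25 → 95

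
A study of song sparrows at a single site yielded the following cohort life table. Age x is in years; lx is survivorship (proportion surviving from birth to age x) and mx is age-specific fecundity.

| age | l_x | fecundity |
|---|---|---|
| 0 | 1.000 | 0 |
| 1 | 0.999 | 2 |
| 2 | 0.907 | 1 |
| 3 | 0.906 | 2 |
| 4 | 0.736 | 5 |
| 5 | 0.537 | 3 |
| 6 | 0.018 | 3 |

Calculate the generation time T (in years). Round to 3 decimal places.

3.215

lx·mx: 0, 1.998, 0.907, 1.812, 3.68, 1.611, 0.054 → R0 = 10.062
x·lx·mx: 0, 1.998, 1.814, 5.436, 14.72, 8.055, 0.324 → Σ = 32.347
T = 32.347 / 10.062 = 3.214768… → 3.215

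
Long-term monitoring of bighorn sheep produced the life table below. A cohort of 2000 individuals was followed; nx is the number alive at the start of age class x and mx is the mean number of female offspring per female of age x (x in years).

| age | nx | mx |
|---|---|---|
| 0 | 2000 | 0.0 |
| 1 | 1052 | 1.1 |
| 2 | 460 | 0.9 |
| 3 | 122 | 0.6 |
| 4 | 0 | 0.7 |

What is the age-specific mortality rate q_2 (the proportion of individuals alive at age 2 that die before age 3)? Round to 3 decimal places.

lx = nx/n0 = nx/2000: 1, 0.526, 0.23, 0.061, 0
q_2 = (l_2 − l_3) / l_2 = (0.23 − 0.061) / 0.23
     = 0.169 / 0.23 = 0.734783… → 0.735

0.735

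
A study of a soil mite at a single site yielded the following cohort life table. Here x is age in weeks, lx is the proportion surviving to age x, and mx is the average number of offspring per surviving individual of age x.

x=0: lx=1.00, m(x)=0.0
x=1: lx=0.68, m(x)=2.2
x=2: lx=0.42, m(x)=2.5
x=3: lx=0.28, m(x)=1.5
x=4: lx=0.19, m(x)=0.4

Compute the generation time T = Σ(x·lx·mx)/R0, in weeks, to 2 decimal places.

lx·mx: 0, 1.496, 1.05, 0.42, 0.076 → R0 = 3.042
x·lx·mx: 0, 1.496, 2.1, 1.26, 0.304 → Σ = 5.16
T = 5.16 / 3.042 = 1.696252… → 1.70

1.70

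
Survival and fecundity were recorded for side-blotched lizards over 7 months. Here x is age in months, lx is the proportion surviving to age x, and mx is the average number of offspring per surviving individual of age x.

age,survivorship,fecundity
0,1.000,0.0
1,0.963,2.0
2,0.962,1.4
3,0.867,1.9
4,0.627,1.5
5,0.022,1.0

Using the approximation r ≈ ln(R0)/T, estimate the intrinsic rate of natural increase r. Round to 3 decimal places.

R0 = Σ lx·mx = 0 + 1.926 + 1.3468 + 1.6473 + 0.9405 + 0.022 = 5.8826
Σ x·lx·mx = 13.4335; T = 13.4335/5.8826 = 2.2836…
r ≈ ln(R0)/T = ln(5.8826)/2.2836… = 0.77597… → 0.776

0.776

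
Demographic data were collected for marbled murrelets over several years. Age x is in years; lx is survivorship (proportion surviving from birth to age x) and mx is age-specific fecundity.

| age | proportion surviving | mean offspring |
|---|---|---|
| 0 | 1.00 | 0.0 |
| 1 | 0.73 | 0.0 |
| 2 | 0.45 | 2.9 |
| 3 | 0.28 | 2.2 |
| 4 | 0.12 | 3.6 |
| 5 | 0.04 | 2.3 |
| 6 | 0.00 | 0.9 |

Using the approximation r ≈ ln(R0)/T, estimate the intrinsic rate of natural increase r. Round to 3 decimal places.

0.329

R0 = Σ lx·mx = 0 + 0 + 1.305 + 0.616 + 0.432 + 0.092 + 0 = 2.445
Σ x·lx·mx = 6.646; T = 6.646/2.445 = 2.7182…
r ≈ ln(R0)/T = ln(2.445)/2.7182… = 0.32891… → 0.329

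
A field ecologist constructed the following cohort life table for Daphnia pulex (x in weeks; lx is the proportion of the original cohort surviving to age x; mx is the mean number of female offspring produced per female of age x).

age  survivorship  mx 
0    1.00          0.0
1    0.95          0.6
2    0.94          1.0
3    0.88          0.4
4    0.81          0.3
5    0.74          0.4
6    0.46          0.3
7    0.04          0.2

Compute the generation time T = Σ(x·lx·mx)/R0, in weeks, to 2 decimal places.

lx·mx: 0, 0.57, 0.94, 0.352, 0.243, 0.296, 0.138, 0.008 → R0 = 2.547
x·lx·mx: 0, 0.57, 1.88, 1.056, 0.972, 1.48, 0.828, 0.056 → Σ = 6.842
T = 6.842 / 2.547 = 2.686298… → 2.69

2.69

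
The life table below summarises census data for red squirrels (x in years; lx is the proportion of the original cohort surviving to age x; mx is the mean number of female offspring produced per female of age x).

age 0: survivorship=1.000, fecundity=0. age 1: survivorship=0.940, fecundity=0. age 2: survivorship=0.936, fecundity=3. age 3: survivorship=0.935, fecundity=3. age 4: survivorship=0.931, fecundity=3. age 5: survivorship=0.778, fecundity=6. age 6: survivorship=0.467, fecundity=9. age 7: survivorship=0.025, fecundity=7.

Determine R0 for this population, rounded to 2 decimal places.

lx·mx by age: 0, 0, 2.808, 2.805, 2.793, 4.668, 4.203, 0.175
R0 = Σ lx·mx = 17.452 → 17.45

17.45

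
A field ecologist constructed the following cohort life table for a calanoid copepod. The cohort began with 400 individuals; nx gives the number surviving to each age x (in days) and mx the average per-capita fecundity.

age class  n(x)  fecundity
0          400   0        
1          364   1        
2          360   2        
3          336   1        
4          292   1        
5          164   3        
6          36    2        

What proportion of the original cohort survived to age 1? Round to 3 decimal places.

l_1 = n_1/n_0 = 364/400 = 0.91 → 0.910

0.910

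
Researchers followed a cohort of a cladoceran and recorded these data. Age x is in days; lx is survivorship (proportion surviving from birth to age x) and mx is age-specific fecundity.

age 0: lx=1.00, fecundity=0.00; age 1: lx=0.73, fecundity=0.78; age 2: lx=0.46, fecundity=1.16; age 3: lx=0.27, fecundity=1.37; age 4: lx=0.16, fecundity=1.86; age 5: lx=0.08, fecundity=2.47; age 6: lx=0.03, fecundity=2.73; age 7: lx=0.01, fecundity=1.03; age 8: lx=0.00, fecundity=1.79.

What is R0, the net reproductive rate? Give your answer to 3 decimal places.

lx·mx by age: 0, 0.5694, 0.5336, 0.3699, 0.2976, 0.1976, 0.0819, 0.0103, 0
R0 = Σ lx·mx = 2.0603 → 2.060

2.060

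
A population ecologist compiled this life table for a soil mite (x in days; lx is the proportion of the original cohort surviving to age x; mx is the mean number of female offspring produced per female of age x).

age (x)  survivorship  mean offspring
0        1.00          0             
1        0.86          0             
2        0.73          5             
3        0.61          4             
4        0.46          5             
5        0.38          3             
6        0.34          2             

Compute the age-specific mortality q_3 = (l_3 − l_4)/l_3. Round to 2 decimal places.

0.25

q_3 = (l_3 − l_4) / l_3 = (0.61 − 0.46) / 0.61
     = 0.15 / 0.61 = 0.245902… → 0.25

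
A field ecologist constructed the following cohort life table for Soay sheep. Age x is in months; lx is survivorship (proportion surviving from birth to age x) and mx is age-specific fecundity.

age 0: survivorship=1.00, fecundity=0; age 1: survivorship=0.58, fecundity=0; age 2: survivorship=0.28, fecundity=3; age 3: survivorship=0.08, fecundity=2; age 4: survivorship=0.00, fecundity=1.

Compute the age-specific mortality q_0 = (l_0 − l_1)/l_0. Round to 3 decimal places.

0.420

q_0 = (l_0 − l_1) / l_0 = (1 − 0.58) / 1
     = 0.42 / 1 = 0.42 → 0.420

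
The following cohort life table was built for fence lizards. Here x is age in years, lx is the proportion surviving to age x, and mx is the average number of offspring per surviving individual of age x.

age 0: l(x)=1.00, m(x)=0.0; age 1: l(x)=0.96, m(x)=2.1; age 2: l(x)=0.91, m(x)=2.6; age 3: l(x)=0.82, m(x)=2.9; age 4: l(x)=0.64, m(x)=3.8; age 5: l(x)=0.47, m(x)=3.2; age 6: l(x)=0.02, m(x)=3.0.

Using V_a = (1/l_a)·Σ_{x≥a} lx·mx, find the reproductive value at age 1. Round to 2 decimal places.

11.20

lx·mx for x ≥ 1: 2.016, 2.366, 2.378, 2.432, 1.504, 0.06 → sum = 10.756
V_1 = 10.756 / l_1 = 10.756 / 0.96 = 11.204167… → 11.20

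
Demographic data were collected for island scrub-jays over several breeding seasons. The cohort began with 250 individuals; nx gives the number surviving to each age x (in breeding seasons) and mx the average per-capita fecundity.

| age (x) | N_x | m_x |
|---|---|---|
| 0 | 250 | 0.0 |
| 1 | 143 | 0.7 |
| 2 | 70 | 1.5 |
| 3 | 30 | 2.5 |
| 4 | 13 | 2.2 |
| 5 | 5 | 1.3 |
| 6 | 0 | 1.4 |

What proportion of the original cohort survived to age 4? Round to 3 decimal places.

l_4 = n_4/n_0 = 13/250 = 0.052 → 0.052

0.052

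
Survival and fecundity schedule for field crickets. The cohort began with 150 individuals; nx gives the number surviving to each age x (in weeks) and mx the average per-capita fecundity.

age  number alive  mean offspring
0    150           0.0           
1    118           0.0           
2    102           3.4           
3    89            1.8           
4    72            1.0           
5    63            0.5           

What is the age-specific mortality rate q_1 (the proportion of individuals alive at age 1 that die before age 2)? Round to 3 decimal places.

lx = nx/n0 = nx/150: 1, 0.78667…, 0.68, 0.59333…, 0.48, 0.42
q_1 = (l_1 − l_2) / l_1 = (0.786667… − 0.68) / 0.786667…
     = 0.106667… / 0.786667… = 0.135593… → 0.136

0.136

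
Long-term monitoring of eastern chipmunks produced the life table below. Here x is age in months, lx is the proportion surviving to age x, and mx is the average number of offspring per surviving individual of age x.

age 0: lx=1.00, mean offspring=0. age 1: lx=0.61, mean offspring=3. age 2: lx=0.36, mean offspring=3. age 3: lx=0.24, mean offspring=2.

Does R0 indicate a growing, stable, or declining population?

R0 = Σ lx·mx = 0 + 1.83 + 1.08 + 0.48 = 3.39
R0 > 1, so the population is growing.

growing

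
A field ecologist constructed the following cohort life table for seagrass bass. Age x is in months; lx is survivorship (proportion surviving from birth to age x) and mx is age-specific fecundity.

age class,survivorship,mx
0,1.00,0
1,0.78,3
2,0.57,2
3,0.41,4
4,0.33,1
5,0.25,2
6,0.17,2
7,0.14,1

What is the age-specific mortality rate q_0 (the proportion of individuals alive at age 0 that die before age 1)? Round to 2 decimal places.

q_0 = (l_0 − l_1) / l_0 = (1 − 0.78) / 1
     = 0.22 / 1 = 0.22 → 0.22

0.22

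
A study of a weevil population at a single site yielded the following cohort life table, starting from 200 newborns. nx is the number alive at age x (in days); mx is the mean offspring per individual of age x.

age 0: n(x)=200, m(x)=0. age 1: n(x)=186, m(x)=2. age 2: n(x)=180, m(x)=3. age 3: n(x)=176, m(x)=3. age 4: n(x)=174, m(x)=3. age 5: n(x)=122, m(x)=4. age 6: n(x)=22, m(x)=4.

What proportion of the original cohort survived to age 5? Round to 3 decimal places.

0.610

l_5 = n_5/n_0 = 122/200 = 0.61 → 0.610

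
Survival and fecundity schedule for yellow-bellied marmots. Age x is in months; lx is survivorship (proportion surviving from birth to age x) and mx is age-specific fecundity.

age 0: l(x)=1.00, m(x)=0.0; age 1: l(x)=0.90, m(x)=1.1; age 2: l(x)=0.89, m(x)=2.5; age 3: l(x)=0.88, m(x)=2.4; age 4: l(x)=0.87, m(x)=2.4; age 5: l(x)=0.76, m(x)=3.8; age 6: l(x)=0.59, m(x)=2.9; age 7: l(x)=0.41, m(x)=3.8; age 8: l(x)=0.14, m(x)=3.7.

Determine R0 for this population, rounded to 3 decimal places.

14.090

lx·mx by age: 0, 0.99, 2.225, 2.112, 2.088, 2.888, 1.711, 1.558, 0.518
R0 = Σ lx·mx = 14.09 → 14.090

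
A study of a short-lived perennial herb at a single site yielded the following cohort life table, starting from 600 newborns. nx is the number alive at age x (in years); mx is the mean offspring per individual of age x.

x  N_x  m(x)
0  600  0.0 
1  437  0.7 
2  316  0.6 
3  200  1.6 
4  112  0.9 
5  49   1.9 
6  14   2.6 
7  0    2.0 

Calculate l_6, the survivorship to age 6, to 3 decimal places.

0.023

l_6 = n_6/n_0 = 14/600 = 0.023333… → 0.023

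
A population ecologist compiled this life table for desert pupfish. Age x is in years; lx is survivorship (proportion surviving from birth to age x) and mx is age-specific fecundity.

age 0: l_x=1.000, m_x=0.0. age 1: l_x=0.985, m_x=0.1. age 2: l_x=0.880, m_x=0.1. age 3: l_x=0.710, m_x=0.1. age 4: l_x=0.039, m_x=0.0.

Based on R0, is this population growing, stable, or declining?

declining

R0 = Σ lx·mx = 0 + 0.0985 + 0.088 + 0.071 + 0 = 0.2575
R0 < 1, so the population is declining.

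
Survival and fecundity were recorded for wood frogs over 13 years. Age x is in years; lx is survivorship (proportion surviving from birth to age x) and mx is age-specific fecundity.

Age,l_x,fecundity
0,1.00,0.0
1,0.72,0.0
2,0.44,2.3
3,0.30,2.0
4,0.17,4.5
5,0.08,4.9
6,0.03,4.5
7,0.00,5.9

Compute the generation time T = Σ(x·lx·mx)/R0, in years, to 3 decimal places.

lx·mx: 0, 0, 1.012, 0.6, 0.765, 0.392, 0.135, 0 → R0 = 2.904
x·lx·mx: 0, 0, 2.024, 1.8, 3.06, 1.96, 0.81, 0 → Σ = 9.654
T = 9.654 / 2.904 = 3.32438… → 3.324

3.324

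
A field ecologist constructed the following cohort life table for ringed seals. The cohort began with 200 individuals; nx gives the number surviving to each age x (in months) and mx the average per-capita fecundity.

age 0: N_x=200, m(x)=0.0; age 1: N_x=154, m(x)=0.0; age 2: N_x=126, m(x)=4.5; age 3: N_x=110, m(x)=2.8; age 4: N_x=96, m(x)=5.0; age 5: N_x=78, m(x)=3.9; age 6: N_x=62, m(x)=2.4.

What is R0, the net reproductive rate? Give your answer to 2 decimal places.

9.04

lx = nx/n0 = nx/200: 1, 0.77, 0.63, 0.55, 0.48, 0.39, 0.31
lx·mx by age: 0, 0, 2.835, 1.54, 2.4, 1.521, 0.744
R0 = Σ lx·mx = 9.04 → 9.04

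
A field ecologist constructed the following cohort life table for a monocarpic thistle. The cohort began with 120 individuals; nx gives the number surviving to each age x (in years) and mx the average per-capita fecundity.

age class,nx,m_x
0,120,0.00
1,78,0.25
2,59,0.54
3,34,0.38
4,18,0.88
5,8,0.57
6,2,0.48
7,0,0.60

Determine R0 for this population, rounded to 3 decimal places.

0.714

lx = nx/n0 = nx/120: 1, 0.65, 0.49167…, 0.28333…, 0.15, 0.06667…, 0.01667…, 0
lx·mx by age: 0, 0.1625, 0.2655…, 0.107667…, 0.132, 0.038…, 0.008…, 0
R0 = Σ lx·mx = 0.713667… → 0.714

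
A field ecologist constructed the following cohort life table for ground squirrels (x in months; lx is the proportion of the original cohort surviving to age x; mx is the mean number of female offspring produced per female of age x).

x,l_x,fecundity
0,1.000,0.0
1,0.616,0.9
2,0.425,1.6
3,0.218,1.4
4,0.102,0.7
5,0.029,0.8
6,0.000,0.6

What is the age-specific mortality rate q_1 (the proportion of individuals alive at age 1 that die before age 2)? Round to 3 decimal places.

0.310

q_1 = (l_1 − l_2) / l_1 = (0.616 − 0.425) / 0.616
     = 0.191 / 0.616 = 0.310065… → 0.310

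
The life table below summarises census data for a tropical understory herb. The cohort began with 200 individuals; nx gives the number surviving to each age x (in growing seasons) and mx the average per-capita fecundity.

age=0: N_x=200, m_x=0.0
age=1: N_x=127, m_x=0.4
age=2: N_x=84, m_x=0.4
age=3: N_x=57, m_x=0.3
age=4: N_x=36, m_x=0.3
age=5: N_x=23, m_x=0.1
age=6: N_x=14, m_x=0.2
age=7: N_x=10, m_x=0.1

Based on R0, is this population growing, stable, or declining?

declining

lx = nx/n0 = nx/200: 1, 0.635, 0.42, 0.285, 0.18, 0.115, 0.07, 0.05
R0 = Σ lx·mx = 0 + 0.254 + 0.168 + 0.0855 + 0.054 + 0.0115 + 0.014 + 0.005 = 0.592
R0 < 1, so the population is declining.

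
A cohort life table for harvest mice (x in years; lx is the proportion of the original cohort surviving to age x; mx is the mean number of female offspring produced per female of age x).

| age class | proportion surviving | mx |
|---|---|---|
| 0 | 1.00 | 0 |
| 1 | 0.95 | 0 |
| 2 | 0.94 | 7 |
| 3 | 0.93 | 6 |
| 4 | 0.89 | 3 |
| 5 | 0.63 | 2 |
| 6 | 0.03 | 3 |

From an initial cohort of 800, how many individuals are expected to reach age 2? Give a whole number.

Expected survivors = N0 · l_2 = 800 × 0.94 = 752 → 752

752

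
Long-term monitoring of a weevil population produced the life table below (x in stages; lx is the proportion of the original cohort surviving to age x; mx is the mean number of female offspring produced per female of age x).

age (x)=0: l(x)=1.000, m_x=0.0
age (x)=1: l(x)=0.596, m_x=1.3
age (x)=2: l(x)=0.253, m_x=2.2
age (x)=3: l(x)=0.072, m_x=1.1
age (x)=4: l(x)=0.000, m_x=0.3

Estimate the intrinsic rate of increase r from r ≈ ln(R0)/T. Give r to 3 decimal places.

0.228

R0 = Σ lx·mx = 0 + 0.7748 + 0.5566 + 0.0792 + 0 = 1.4106
Σ x·lx·mx = 2.1256; T = 2.1256/1.4106 = 1.50688…
r ≈ ln(R0)/T = ln(1.4106)/1.50688… = 0.2283… → 0.228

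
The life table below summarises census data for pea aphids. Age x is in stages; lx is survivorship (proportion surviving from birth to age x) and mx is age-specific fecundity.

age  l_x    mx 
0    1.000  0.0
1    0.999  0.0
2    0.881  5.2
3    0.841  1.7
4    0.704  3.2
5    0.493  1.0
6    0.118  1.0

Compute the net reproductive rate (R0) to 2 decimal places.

8.87

lx·mx by age: 0, 0, 4.5812, 1.4297, 2.2528, 0.493, 0.118
R0 = Σ lx·mx = 8.8747 → 8.87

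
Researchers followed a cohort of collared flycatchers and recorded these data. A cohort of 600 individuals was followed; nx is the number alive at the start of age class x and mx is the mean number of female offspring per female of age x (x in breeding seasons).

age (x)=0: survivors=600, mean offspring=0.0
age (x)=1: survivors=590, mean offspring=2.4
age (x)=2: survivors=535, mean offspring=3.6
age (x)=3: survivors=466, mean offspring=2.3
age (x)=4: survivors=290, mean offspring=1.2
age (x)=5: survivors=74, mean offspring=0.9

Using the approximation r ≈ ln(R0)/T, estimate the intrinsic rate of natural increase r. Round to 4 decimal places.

0.9863

lx = nx/n0 = nx/600: 1, 0.98333…, 0.89167…, 0.77667…, 0.48333…, 0.12333…
R0 = Σ lx·mx = 0 + 2.36… + 3.21… + 1.78633… + 0.58… + 0.111… = 8.047333…
Σ x·lx·mx = 17.014…; T = 17.014…/8.047333… = 2.11424…
r ≈ ln(R0)/T = ln(8.047333…)/2.11424… = 0.986331… → 0.9863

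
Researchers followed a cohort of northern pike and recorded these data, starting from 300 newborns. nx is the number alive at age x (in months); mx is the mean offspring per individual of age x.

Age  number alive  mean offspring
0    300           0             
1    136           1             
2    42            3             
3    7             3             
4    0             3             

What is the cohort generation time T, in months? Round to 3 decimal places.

1.594

lx = nx/n0 = nx/300: 1, 0.45333…, 0.14, 0.02333…, 0
lx·mx: 0, 0.453333…, 0.42, 0.07…, 0 → R0 = 0.943333…
x·lx·mx: 0, 0.453333…, 0.84, 0.21…, 0 → Σ = 1.503333…
T = 1.503333… / 0.943333… = 1.59364… → 1.594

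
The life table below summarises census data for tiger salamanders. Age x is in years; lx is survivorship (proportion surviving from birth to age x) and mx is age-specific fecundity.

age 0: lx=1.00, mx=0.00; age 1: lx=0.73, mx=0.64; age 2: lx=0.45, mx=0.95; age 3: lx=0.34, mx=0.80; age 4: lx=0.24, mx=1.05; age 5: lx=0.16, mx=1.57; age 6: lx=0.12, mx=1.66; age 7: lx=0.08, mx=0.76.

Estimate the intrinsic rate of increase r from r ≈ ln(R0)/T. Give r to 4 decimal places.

0.2107

R0 = Σ lx·mx = 0 + 0.4672 + 0.4275 + 0.272 + 0.252 + 0.2512 + 0.1992 + 0.0608 = 1.9299
Σ x·lx·mx = 6.023; T = 6.023/1.9299 = 3.12089…
r ≈ ln(R0)/T = ln(1.9299)/3.12089… = 0.210667… → 0.2107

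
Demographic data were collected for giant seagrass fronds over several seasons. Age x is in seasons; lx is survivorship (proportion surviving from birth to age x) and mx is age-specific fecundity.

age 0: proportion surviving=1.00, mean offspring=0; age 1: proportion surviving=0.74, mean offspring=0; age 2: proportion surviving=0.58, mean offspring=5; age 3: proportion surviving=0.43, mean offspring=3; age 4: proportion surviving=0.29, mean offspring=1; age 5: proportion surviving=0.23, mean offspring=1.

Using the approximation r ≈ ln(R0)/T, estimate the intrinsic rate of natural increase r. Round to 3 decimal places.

0.609

R0 = Σ lx·mx = 0 + 0 + 2.9 + 1.29 + 0.29 + 0.23 = 4.71
Σ x·lx·mx = 11.98; T = 11.98/4.71 = 2.54352…
r ≈ ln(R0)/T = ln(4.71)/2.54352… = 0.60927… → 0.609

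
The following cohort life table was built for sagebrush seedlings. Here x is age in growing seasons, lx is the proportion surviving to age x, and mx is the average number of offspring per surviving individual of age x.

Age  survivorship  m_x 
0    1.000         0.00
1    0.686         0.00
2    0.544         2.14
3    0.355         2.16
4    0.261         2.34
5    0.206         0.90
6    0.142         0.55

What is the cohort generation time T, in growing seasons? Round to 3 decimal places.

3.018

lx·mx: 0, 0, 1.16416, 0.7668, 0.61074, 0.1854, 0.0781 → R0 = 2.8052
x·lx·mx: 0, 0, 2.32832, 2.3004, 2.44296, 0.927, 0.4686 → Σ = 8.46728
T = 8.46728 / 2.8052 = 3.018423… → 3.018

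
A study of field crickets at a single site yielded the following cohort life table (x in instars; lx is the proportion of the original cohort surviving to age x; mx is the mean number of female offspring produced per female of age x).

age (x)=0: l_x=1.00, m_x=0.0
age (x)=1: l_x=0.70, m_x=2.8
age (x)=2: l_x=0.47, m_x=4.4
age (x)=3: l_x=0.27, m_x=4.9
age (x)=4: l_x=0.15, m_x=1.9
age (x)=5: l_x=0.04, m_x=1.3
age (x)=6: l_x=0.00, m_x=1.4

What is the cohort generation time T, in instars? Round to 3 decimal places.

lx·mx: 0, 1.96, 2.068, 1.323, 0.285, 0.052, 0 → R0 = 5.688
x·lx·mx: 0, 1.96, 4.136, 3.969, 1.14, 0.26, 0 → Σ = 11.465
T = 11.465 / 5.688 = 2.015647… → 2.016

2.016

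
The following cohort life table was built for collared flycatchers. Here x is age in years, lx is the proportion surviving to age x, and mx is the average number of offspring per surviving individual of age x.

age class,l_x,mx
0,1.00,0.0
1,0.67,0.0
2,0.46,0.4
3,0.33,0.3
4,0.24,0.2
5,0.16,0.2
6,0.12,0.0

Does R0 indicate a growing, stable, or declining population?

R0 = Σ lx·mx = 0 + 0 + 0.184 + 0.099 + 0.048 + 0.032 + 0 = 0.363
R0 < 1, so the population is declining.

declining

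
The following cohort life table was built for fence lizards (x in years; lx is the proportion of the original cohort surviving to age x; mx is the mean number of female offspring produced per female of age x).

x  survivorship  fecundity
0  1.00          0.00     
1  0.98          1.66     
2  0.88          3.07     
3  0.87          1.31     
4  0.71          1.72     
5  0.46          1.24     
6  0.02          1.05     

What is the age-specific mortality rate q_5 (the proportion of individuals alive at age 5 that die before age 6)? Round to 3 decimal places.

q_5 = (l_5 − l_6) / l_5 = (0.46 − 0.02) / 0.46
     = 0.44 / 0.46 = 0.956522… → 0.957

0.957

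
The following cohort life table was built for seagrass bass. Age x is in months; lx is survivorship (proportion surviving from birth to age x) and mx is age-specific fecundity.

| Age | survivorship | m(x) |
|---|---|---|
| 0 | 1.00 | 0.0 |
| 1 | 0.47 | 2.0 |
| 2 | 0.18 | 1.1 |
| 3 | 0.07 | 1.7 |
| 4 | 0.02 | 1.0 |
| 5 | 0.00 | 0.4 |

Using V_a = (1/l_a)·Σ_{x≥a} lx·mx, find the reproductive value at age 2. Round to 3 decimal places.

lx·mx for x ≥ 2: 0.198, 0.119, 0.02, 0 → sum = 0.337
V_2 = 0.337 / l_2 = 0.337 / 0.18 = 1.872222… → 1.872

1.872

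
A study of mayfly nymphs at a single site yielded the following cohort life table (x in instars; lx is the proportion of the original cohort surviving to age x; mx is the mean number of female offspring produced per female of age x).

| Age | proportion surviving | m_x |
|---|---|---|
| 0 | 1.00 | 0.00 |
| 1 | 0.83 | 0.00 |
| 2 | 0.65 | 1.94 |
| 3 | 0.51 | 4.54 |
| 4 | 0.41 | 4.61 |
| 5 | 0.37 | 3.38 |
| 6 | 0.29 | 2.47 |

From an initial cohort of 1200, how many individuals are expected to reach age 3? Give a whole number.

612

Expected survivors = N0 · l_3 = 1200 × 0.51 = 612 → 612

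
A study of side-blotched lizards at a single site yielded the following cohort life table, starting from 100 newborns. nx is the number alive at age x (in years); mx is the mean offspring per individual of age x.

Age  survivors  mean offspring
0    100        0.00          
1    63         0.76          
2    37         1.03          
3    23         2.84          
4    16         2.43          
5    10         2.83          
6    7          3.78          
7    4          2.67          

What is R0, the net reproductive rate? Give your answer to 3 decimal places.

2.556

lx = nx/n0 = nx/100: 1, 0.63, 0.37, 0.23, 0.16, 0.1, 0.07, 0.04
lx·mx by age: 0, 0.4788, 0.3811, 0.6532, 0.3888, 0.283, 0.2646, 0.1068
R0 = Σ lx·mx = 2.5563 → 2.556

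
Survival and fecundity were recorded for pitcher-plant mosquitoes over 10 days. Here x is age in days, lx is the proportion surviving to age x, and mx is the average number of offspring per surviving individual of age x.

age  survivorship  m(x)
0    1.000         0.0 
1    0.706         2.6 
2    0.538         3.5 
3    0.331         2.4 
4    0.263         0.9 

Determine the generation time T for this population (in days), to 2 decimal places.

1.88

lx·mx: 0, 1.8356, 1.883, 0.7944, 0.2367 → R0 = 4.7497
x·lx·mx: 0, 1.8356, 3.766, 2.3832, 0.9468 → Σ = 8.9316
T = 8.9316 / 4.7497 = 1.880456… → 1.88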